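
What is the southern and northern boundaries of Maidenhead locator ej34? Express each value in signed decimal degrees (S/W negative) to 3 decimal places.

4.000, 5.000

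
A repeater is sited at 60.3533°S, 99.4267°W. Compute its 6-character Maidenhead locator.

EC09gp

Shift to the Maidenhead origin (180°W, 90°S): lon 80.5733, lat 29.6467.
Field: 80.5733/20 → 4 → E, 29.6467/10 → 2 → C; chars EC.
Square: 0.5733/2 → 0, 9.6467/1 → 9; chars 09.
Subsquare: 0.5733/0.0833333 → 6 → g, 0.6467/0.0416667 → 15 → p; chars gp.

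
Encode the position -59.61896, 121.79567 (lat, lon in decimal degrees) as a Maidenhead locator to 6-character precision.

PD00vj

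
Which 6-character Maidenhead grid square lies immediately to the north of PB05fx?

Latitude subsquare x = 23; +1 → 24, wraps to 0 = a, carry into square.
Latitude square 5; +1 → 6.
The longitude characters are unchanged.

PB06fa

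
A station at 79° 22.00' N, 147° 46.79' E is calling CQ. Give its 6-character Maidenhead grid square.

QQ39vi

Shift to the Maidenhead origin (180°W, 90°S): lon 327.7798, lat 169.3667.
Field: 327.7798/20 → 16 → Q, 169.3667/10 → 16 → Q; chars QQ.
Square: 7.7798/2 → 3, 9.3667/1 → 9; chars 39.
Subsquare: 1.7798/0.0833333 → 21 → v, 0.3667/0.0416667 → 8 → i; chars vi.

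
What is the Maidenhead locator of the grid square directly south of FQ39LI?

Latitude subsquare i = 8; −1 → 7 = h.
The longitude characters are unchanged.

FQ39lh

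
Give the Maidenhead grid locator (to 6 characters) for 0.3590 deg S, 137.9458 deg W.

CI19ap

Offset from 180°W / 90°S: lon 42.0542°, lat 89.6410°.
Field: lon ⌊42.0542/20⌋ = 2 → C; lat ⌊89.6410/10⌋ = 8 → I.
Square: lon ⌊2.0542/2⌋ = 1; lat ⌊9.6410/1⌋ = 9.
Subsquare: lon ⌊0.0542/0.0833333⌋ = 0 → a; lat ⌊0.6410/0.0416667⌋ = 15 → p.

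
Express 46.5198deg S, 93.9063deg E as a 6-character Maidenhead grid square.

Offset from 180°W / 90°S: lon 273.9063°, lat 43.4802°.
Field: lon ⌊273.9063/20⌋ = 13 → N; lat ⌊43.4802/10⌋ = 4 → E.
Square: lon ⌊13.9063/2⌋ = 6; lat ⌊3.4802/1⌋ = 3.
Subsquare: lon ⌊1.9063/0.0833333⌋ = 22 → w; lat ⌊0.4802/0.0416667⌋ = 11 → l.

NE63wl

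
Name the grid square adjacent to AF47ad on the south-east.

AF47bc

Longitude subsquare a = 0; +1 → 1 = b.
Latitude subsquare d = 3; −1 → 2 = c.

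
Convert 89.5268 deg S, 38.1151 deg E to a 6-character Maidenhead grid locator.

KA90bl

Add 180° to longitude and 90° to latitude: 218.1151, 0.4732.
Field: 218.1151/20 → 10 → K, 0.4732/10 → 0 → A; chars KA.
Square: 18.1151/2 → 9, 0.4732/1 → 0; chars 90.
Subsquare: 0.1151/0.0833333 → 1 → b, 0.4732/0.0416667 → 11 → l; chars bl.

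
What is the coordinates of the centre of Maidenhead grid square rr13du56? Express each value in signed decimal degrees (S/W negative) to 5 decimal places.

Field R=17, R=17: +17·20° lon, +17·10° lat → SW at lon 160°, lat 80°.
Square 1, 3: +1·2° lon, +3·1° lat → SW at lon 162°, lat 83°.
Subsquare d=3, u=20: +3·0.0833333° lon, +20·0.0416667° lat → SW at lon 162.25°, lat 83.8333°.
Extended square 5, 6: +5·0.00833333° lon, +6·0.00416667° lat → SW at lon 162.292°, lat 83.8583°.
Cell spans 0.00833333° lon × 0.00416667° lat. Centre is SW corner plus half of each.
latitude 83.86042, longitude 162.29583.

83.86042, 162.29583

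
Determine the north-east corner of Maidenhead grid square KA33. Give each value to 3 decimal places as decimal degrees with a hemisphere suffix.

86.000° S, 28.000° E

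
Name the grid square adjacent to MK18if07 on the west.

Longitude extended square 0; −1 → -1, wraps to 9, carry into subsquare.
Longitude subsquare i = 8; −1 → 7 = h.
The latitude characters are unchanged.

MK18hf97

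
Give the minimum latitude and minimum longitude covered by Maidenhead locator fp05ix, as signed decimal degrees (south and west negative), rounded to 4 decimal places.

65.9583, -79.3333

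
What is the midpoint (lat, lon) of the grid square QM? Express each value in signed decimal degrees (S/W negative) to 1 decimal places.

Field Q=16, M=12: +16·20° lon, +12·10° lat → SW at lon 140°, lat 30°.
Cell spans 20° lon × 10° lat. Centre is SW corner plus half of each.
latitude 35.0, longitude 150.0.

35.0, 150.0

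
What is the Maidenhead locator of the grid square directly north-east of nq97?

Longitude square 9; +1 → 10, wraps to 0, carry into field.
Longitude field N = 13; +1 → 14 = O.
Latitude square 7; +1 → 8.

OQ08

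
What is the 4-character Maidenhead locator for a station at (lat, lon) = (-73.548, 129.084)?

Offset from 180°W / 90°S: lon 309.08°, lat 16.45°.
Field: lon ⌊309.08/20⌋ = 15 → P; lat ⌊16.45/10⌋ = 1 → B.
Square: lon ⌊9.08/2⌋ = 4; lat ⌊6.45/1⌋ = 6.

PB46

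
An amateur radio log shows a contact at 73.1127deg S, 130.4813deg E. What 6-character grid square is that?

Add 180° to longitude and 90° to latitude: 310.4813, 16.8873.
Field (20°×10°, letters A–R): lon ⌊310.4813/20⌋ = 15 → P; lat ⌊16.8873/10⌋ = 1 → B.
Square (2°×1°, digits 0–9): lon ⌊10.4813/2⌋ = 5; lat ⌊6.8873/1⌋ = 6.
Subsquare (5′×2.5′, letters a–x): lon ⌊0.4813/0.0833333⌋ = 5 → f; lat ⌊0.8873/0.0416667⌋ = 21 → v.

PB56fv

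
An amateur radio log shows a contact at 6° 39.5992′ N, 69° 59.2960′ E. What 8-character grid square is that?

MJ46xp88

Shift to the Maidenhead origin (180°W, 90°S): lon 249.98827, lat 96.65999.
Field (20°×10°, letters A–R): 249.98827/20 → 12 → M, 96.65999/10 → 9 → J; chars MJ.
Square (2°×1°, digits 0–9): 9.98827/2 → 4, 6.65999/1 → 6; chars 46.
Subsquare (5′×2.5′, letters a–x): 1.98827/0.0833333 → 23 → x, 0.65999/0.0416667 → 15 → p; chars xp.
Extended square (30″×15″, digits 0–9): 0.07160/0.00833333 → 8, 0.03499/0.00416667 → 8; chars 88.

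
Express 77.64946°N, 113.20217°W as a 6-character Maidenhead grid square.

Shift to the Maidenhead origin (180°W, 90°S): lon 66.7978, lat 167.6495.
Field: lon ⌊66.7978/20⌋ = 3 → D; lat ⌊167.6495/10⌋ = 16 → Q.
Square: lon ⌊6.7978/2⌋ = 3; lat ⌊7.6495/1⌋ = 7.
Subsquare: lon ⌊0.7978/0.0833333⌋ = 9 → j; lat ⌊0.6495/0.0416667⌋ = 15 → p.

DQ37jp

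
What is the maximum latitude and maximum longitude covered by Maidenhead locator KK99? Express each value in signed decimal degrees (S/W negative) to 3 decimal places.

20.000, 40.000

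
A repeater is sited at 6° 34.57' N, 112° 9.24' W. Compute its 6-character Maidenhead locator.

DJ36wn

Offset from 180°W / 90°S: lon 67.8460°, lat 96.5762°.
Field (20°×10°, letters A–R): 67.8460/20 → 3 → D, 96.5762/10 → 9 → J; chars DJ.
Square (2°×1°, digits 0–9): 7.8460/2 → 3, 6.5762/1 → 6; chars 36.
Subsquare (5′×2.5′, letters a–x): 1.8460/0.0833333 → 22 → w, 0.5762/0.0416667 → 13 → n; chars wn.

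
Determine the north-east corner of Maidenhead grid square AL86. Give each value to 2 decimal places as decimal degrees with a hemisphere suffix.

27.00° N, 162.00° W

Field A=0, L=11: +0·20° lon, +11·10° lat → SW at lon -180°, lat 20°.
Square 8, 6: +8·2° lon, +6·1° lat → SW at lon -164°, lat 26°.
Cell spans 2° lon × 1° lat. NE corner is SW corner plus one full cell.
latitude 27.00° N, longitude 162.00° W.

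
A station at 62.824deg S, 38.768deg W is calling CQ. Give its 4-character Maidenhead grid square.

Add 180° to longitude and 90° to latitude: 141.23, 27.18.
Field: lon ⌊141.23/20⌋ = 7 → H; lat ⌊27.18/10⌋ = 2 → C.
Square: lon ⌊1.23/2⌋ = 0; lat ⌊7.18/1⌋ = 7.

HC07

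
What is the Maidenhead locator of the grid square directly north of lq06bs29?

LQ06bt20

Latitude extended square 9; +1 → 10, wraps to 0, carry into subsquare.
Latitude subsquare s = 18; +1 → 19 = t.
The longitude characters are unchanged.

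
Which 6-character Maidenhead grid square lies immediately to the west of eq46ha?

Longitude subsquare h = 7; −1 → 6 = g.
The latitude characters are unchanged.

EQ46ga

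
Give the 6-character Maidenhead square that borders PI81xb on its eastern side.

Longitude subsquare x = 23; +1 → 24, wraps to 0 = a, carry into square.
Longitude square 8; +1 → 9.
The latitude characters are unchanged.

PI91ab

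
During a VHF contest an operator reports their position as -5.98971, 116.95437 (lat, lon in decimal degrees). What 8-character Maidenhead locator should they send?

OI84la42

Offset from 180°W / 90°S: lon 296.95437°, lat 84.01029°.
Field: 296.95437/20 → 14 → O, 84.01029/10 → 8 → I; chars OI.
Square: 16.95437/2 → 8, 4.01029/1 → 4; chars 84.
Subsquare: 0.95437/0.0833333 → 11 → l, 0.01029/0.0416667 → 0 → a; chars la.
Extended square: 0.03770/0.00833333 → 4, 0.01029/0.00416667 → 2; chars 42.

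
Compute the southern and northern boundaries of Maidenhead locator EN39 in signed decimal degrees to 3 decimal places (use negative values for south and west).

49.000, 50.000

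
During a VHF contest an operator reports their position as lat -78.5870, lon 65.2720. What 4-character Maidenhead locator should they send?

MB21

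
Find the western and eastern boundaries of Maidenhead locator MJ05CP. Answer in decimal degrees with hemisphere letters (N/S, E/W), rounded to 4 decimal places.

60.1667° E, 60.2500° E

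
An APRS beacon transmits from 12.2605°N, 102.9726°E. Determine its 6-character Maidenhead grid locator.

OK12lg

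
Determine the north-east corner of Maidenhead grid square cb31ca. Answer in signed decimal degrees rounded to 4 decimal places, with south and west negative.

Field C=2, B=1: +2·20° lon, +1·10° lat → SW at lon -140°, lat -80°.
Square 3, 1: +3·2° lon, +1·1° lat → SW at lon -134°, lat -79°.
Subsquare c=2, a=0: +2·0.0833333° lon, +0·0.0416667° lat → SW at lon -133.833°, lat -79°.
Cell spans 0.0833333° lon × 0.0416667° lat. NE corner is SW corner plus one full cell.
latitude -78.9583, longitude -133.7500.

-78.9583, -133.7500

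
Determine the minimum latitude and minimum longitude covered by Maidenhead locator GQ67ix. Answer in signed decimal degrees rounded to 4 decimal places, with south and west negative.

77.9583, -47.3333

Field G=6, Q=16: +6·20° lon, +16·10° lat → SW at lon -60°, lat 70°.
Square 6, 7: +6·2° lon, +7·1° lat → SW at lon -48°, lat 77°.
Subsquare i=8, x=23: +8·0.0833333° lon, +23·0.0416667° lat → SW at lon -47.3333°, lat 77.9583°.
latitude 77.9583, longitude -47.3333.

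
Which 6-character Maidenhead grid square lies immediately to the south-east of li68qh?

LI68rg

Longitude subsquare q = 16; +1 → 17 = r.
Latitude subsquare h = 7; −1 → 6 = g.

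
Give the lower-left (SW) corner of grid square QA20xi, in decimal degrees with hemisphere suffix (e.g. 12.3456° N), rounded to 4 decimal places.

89.6667° S, 145.9167° E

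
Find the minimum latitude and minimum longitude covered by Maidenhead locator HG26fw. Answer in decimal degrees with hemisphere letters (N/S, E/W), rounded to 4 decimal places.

23.0833° S, 35.5833° W

Field H=7, G=6: +7·20° lon, +6·10° lat → SW at lon -40°, lat -30°.
Square 2, 6: +2·2° lon, +6·1° lat → SW at lon -36°, lat -24°.
Subsquare f=5, w=22: +5·0.0833333° lon, +22·0.0416667° lat → SW at lon -35.5833°, lat -23.0833°.
latitude 23.0833° S, longitude 35.5833° W.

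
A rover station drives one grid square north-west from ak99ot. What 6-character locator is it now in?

AK99nu

Longitude subsquare o = 14; −1 → 13 = n.
Latitude subsquare t = 19; +1 → 20 = u.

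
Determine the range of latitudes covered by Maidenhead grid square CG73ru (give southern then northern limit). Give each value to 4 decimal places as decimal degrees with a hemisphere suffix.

26.1667° S, 26.1250° S

Field C=2, G=6: +2·20° lon, +6·10° lat → SW at lon -140°, lat -30°.
Square 7, 3: +7·2° lon, +3·1° lat → SW at lon -126°, lat -27°.
Subsquare r=17, u=20: +17·0.0833333° lon, +20·0.0416667° lat → SW at lon -124.583°, lat -26.1667°.
Cell spans 0.0833333° lon × 0.0416667° lat.
south 26.1667° S, north 26.1250° S.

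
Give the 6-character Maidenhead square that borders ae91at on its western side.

Longitude subsquare a = 0; −1 → -1, wraps to 23 = x, carry into square.
Longitude square 9; −1 → 8.
The latitude characters are unchanged.

AE81xt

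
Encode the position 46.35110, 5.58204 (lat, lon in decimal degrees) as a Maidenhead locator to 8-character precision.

Shift to the Maidenhead origin (180°W, 90°S): lon 185.58204, lat 136.35110.
Field: lon ⌊185.58204/20⌋ = 9 → J; lat ⌊136.35110/10⌋ = 13 → N.
Square: lon ⌊5.58204/2⌋ = 2; lat ⌊6.35110/1⌋ = 6.
Subsquare: lon ⌊1.58204/0.0833333⌋ = 18 → s; lat ⌊0.35110/0.0416667⌋ = 8 → i.
Extended square: lon ⌊0.08204/0.00833333⌋ = 9; lat ⌊0.01777/0.00416667⌋ = 4.

JN26si94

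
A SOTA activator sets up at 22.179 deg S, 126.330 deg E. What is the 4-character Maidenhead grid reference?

PG37

Add 180° to longitude and 90° to latitude: 306.33, 67.82.
Field (20°×10°, letters A–R): 306.33/20 → 15 → P, 67.82/10 → 6 → G; chars PG.
Square (2°×1°, digits 0–9): 6.33/2 → 3, 7.82/1 → 7; chars 37.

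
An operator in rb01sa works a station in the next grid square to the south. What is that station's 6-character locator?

RB00sx

Latitude subsquare a = 0; −1 → -1, wraps to 23 = x, carry into square.
Latitude square 1; −1 → 0.
The longitude characters are unchanged.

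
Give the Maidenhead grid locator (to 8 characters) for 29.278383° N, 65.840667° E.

ML29wg06

Add 180° to longitude and 90° to latitude: 245.84067, 119.27838.
Field: 245.84067/20 → 12 → M, 119.27838/10 → 11 → L; chars ML.
Square: 5.84067/2 → 2, 9.27838/1 → 9; chars 29.
Subsquare: 1.84067/0.0833333 → 22 → w, 0.27838/0.0416667 → 6 → g; chars wg.
Extended square: 0.00733/0.00833333 → 0, 0.02838/0.00416667 → 6; chars 06.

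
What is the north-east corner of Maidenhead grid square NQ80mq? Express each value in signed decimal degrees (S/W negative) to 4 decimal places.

70.7083, 97.0833

Field N=13, Q=16: +13·20° lon, +16·10° lat → SW at lon 80°, lat 70°.
Square 8, 0: +8·2° lon, +0·1° lat → SW at lon 96°, lat 70°.
Subsquare m=12, q=16: +12·0.0833333° lon, +16·0.0416667° lat → SW at lon 97°, lat 70.6667°.
Cell spans 0.0833333° lon × 0.0416667° lat. NE corner is SW corner plus one full cell.
latitude 70.7083, longitude 97.0833.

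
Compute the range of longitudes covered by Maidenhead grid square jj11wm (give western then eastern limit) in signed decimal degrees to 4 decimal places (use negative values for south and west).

Field J=9, J=9: +9·20° lon, +9·10° lat → SW at lon 0°, lat 0°.
Square 1, 1: +1·2° lon, +1·1° lat → SW at lon 2°, lat 1°.
Subsquare w=22, m=12: +22·0.0833333° lon, +12·0.0416667° lat → SW at lon 3.83333°, lat 1.5°.
Cell spans 0.0833333° lon × 0.0416667° lat.
west 3.8333, east 3.9167.

3.8333, 3.9167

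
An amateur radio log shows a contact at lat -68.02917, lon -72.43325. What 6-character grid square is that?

Shift to the Maidenhead origin (180°W, 90°S): lon 107.5667, lat 21.9708.
Field: 107.5667/20 → 5 → F, 21.9708/10 → 2 → C; chars FC.
Square: 7.5667/2 → 3, 1.9708/1 → 1; chars 31.
Subsquare: 1.5667/0.0833333 → 18 → s, 0.9708/0.0416667 → 23 → x; chars sx.

FC31sx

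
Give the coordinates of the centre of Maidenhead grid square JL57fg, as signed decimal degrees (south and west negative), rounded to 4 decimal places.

27.2708, 10.4583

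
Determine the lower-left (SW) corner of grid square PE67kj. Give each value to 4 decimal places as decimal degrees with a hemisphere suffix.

42.6250° S, 132.8333° E

Field P=15, E=4: +15·20° lon, +4·10° lat → SW at lon 120°, lat -50°.
Square 6, 7: +6·2° lon, +7·1° lat → SW at lon 132°, lat -43°.
Subsquare k=10, j=9: +10·0.0833333° lon, +9·0.0416667° lat → SW at lon 132.833°, lat -42.625°.
latitude 42.6250° S, longitude 132.8333° E.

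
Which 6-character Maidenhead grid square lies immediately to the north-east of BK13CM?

BK13dn

Longitude subsquare c = 2; +1 → 3 = d.
Latitude subsquare m = 12; +1 → 13 = n.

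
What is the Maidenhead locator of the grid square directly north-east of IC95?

Longitude square 9; +1 → 10, wraps to 0, carry into field.
Longitude field I = 8; +1 → 9 = J.
Latitude square 5; +1 → 6.

JC06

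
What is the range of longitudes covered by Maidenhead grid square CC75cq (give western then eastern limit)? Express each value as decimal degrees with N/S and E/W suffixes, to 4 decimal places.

Field C=2, C=2: +2·20° lon, +2·10° lat → SW at lon -140°, lat -70°.
Square 7, 5: +7·2° lon, +5·1° lat → SW at lon -126°, lat -65°.
Subsquare c=2, q=16: +2·0.0833333° lon, +16·0.0416667° lat → SW at lon -125.833°, lat -64.3333°.
Cell spans 0.0833333° lon × 0.0416667° lat.
west 125.8333° W, east 125.7500° W.

125.8333° W, 125.7500° W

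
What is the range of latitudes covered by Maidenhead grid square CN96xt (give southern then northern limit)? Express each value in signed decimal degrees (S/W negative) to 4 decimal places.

46.7917, 46.8333

Field C=2, N=13: +2·20° lon, +13·10° lat → SW at lon -140°, lat 40°.
Square 9, 6: +9·2° lon, +6·1° lat → SW at lon -122°, lat 46°.
Subsquare x=23, t=19: +23·0.0833333° lon, +19·0.0416667° lat → SW at lon -120.083°, lat 46.7917°.
Cell spans 0.0833333° lon × 0.0416667° lat.
south 46.7917, north 46.8333.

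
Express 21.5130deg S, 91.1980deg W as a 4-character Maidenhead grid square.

Shift to the Maidenhead origin (180°W, 90°S): lon 88.80, lat 68.49.
Field: 88.80/20 → 4 → E, 68.49/10 → 6 → G; chars EG.
Square: 8.80/2 → 4, 8.49/1 → 8; chars 48.

EG48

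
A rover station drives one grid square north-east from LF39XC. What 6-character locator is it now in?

Longitude subsquare x = 23; +1 → 24, wraps to 0 = a, carry into square.
Longitude square 3; +1 → 4.
Latitude subsquare c = 2; +1 → 3 = d.

LF49ad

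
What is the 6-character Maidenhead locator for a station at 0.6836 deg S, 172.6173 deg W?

AI39qh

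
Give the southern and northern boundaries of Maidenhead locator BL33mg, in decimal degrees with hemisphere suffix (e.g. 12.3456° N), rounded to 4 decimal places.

Field B=1, L=11: +1·20° lon, +11·10° lat → SW at lon -160°, lat 20°.
Square 3, 3: +3·2° lon, +3·1° lat → SW at lon -154°, lat 23°.
Subsquare m=12, g=6: +12·0.0833333° lon, +6·0.0416667° lat → SW at lon -153°, lat 23.25°.
Cell spans 0.0833333° lon × 0.0416667° lat.
south 23.2500° N, north 23.2917° N.

23.2500° N, 23.2917° N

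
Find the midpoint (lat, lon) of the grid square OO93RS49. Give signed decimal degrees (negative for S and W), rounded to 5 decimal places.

53.78958, 119.45417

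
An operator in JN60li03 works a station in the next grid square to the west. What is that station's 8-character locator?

JN60ki93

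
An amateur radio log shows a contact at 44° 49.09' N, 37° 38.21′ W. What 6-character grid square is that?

Add 180° to longitude and 90° to latitude: 142.3632, 134.8182.
Field: lon ⌊142.3632/20⌋ = 7 → H; lat ⌊134.8182/10⌋ = 13 → N.
Square: lon ⌊2.3632/2⌋ = 1; lat ⌊4.8182/1⌋ = 4.
Subsquare: lon ⌊0.3632/0.0833333⌋ = 4 → e; lat ⌊0.8182/0.0416667⌋ = 19 → t.

HN14et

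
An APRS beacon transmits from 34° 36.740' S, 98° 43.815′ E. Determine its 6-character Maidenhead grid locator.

NF95ij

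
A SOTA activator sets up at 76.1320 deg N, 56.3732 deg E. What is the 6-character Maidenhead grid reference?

Shift to the Maidenhead origin (180°W, 90°S): lon 236.3732, lat 166.1320.
Field: 236.3732/20 → 11 → L, 166.1320/10 → 16 → Q; chars LQ.
Square: 16.3732/2 → 8, 6.1320/1 → 6; chars 86.
Subsquare: 0.3732/0.0833333 → 4 → e, 0.1320/0.0416667 → 3 → d; chars ed.

LQ86ed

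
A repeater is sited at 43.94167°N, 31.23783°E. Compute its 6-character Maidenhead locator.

KN53ow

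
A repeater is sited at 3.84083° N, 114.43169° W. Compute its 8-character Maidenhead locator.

Offset from 180°W / 90°S: lon 65.56831°, lat 93.84083°.
Field: 65.56831/20 → 3 → D, 93.84083/10 → 9 → J; chars DJ.
Square: 5.56831/2 → 2, 3.84083/1 → 3; chars 23.
Subsquare: 1.56831/0.0833333 → 18 → s, 0.84083/0.0416667 → 20 → u; chars su.
Extended square: 0.06831/0.00833333 → 8, 0.00750/0.00416667 → 1; chars 81.

DJ23su81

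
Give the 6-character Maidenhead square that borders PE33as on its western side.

PE23xs

Longitude subsquare a = 0; −1 → -1, wraps to 23 = x, carry into square.
Longitude square 3; −1 → 2.
The latitude characters are unchanged.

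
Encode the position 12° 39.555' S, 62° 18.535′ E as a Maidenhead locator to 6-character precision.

MH17di

Shift to the Maidenhead origin (180°W, 90°S): lon 242.3089, lat 77.3407.
Field (20°×10°, letters A–R): lon ⌊242.3089/20⌋ = 12 → M; lat ⌊77.3407/10⌋ = 7 → H.
Square (2°×1°, digits 0–9): lon ⌊2.3089/2⌋ = 1; lat ⌊7.3407/1⌋ = 7.
Subsquare (5′×2.5′, letters a–x): lon ⌊0.3089/0.0833333⌋ = 3 → d; lat ⌊0.3407/0.0416667⌋ = 8 → i.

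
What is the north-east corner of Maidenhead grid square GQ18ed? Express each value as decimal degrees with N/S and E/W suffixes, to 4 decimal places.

78.1667° N, 57.5833° W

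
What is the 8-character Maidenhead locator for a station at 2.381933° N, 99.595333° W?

EJ02ej81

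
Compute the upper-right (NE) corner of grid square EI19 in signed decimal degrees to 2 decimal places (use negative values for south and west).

0.00, -96.00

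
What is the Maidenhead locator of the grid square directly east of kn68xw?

KN78aw

Longitude subsquare x = 23; +1 → 24, wraps to 0 = a, carry into square.
Longitude square 6; +1 → 7.
The latitude characters are unchanged.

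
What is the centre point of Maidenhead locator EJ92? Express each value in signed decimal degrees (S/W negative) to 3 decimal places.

2.500, -81.000

Field E=4, J=9: +4·20° lon, +9·10° lat → SW at lon -100°, lat 0°.
Square 9, 2: +9·2° lon, +2·1° lat → SW at lon -82°, lat 2°.
Cell spans 2° lon × 1° lat. Centre is SW corner plus half of each.
latitude 2.500, longitude -81.000.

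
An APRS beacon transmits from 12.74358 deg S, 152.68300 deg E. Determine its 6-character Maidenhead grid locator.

Add 180° to longitude and 90° to latitude: 332.6830, 77.2564.
Field: lon ⌊332.6830/20⌋ = 16 → Q; lat ⌊77.2564/10⌋ = 7 → H.
Square: lon ⌊12.6830/2⌋ = 6; lat ⌊7.2564/1⌋ = 7.
Subsquare: lon ⌊0.6830/0.0833333⌋ = 8 → i; lat ⌊0.2564/0.0416667⌋ = 6 → g.

QH67ig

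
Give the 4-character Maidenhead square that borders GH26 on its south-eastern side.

GH35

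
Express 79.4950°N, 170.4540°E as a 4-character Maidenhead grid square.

RQ59

Shift to the Maidenhead origin (180°W, 90°S): lon 350.45, lat 169.50.
Field: 350.45/20 → 17 → R, 169.50/10 → 16 → Q; chars RQ.
Square: 10.45/2 → 5, 9.50/1 → 9; chars 59.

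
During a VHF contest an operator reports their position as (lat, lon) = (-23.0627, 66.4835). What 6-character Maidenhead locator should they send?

MG36fw

Add 180° to longitude and 90° to latitude: 246.4835, 66.9373.
Field: 246.4835/20 → 12 → M, 66.9373/10 → 6 → G; chars MG.
Square: 6.4835/2 → 3, 6.9373/1 → 6; chars 36.
Subsquare: 0.4835/0.0833333 → 5 → f, 0.9373/0.0416667 → 22 → w; chars fw.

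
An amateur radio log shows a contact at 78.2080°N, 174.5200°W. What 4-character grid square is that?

AQ28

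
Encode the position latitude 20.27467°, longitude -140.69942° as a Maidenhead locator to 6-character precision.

BL90pg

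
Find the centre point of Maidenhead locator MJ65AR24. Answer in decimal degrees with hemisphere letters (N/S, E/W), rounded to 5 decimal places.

5.72708° N, 72.02083° E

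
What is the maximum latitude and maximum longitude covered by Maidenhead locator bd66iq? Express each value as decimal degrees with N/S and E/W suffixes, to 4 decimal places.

53.2917° S, 147.2500° W

Field B=1, D=3: +1·20° lon, +3·10° lat → SW at lon -160°, lat -60°.
Square 6, 6: +6·2° lon, +6·1° lat → SW at lon -148°, lat -54°.
Subsquare i=8, q=16: +8·0.0833333° lon, +16·0.0416667° lat → SW at lon -147.333°, lat -53.3333°.
Cell spans 0.0833333° lon × 0.0416667° lat. NE corner is SW corner plus one full cell.
latitude 53.2917° S, longitude 147.2500° W.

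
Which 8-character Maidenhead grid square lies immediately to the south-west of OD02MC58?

OD02mc47

Longitude extended square 5; −1 → 4.
Latitude extended square 8; −1 → 7.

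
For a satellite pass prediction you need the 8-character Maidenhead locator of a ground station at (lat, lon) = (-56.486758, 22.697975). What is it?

Shift to the Maidenhead origin (180°W, 90°S): lon 202.69797, lat 33.51324.
Field (20°×10°, letters A–R): 202.69797/20 → 10 → K, 33.51324/10 → 3 → D; chars KD.
Square (2°×1°, digits 0–9): 2.69797/2 → 1, 3.51324/1 → 3; chars 13.
Subsquare (5′×2.5′, letters a–x): 0.69797/0.0833333 → 8 → i, 0.51324/0.0416667 → 12 → m; chars im.
Extended square (30″×15″, digits 0–9): 0.03131/0.00833333 → 3, 0.01324/0.00416667 → 3; chars 33.

KD13im33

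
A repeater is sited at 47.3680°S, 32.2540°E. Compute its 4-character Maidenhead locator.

KE62

Add 180° to longitude and 90° to latitude: 212.25, 42.63.
Field: 212.25/20 → 10 → K, 42.63/10 → 4 → E; chars KE.
Square: 12.25/2 → 6, 2.63/1 → 2; chars 62.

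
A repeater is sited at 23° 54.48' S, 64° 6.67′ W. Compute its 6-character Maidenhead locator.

Shift to the Maidenhead origin (180°W, 90°S): lon 115.8888, lat 66.0920.
Field: lon ⌊115.8888/20⌋ = 5 → F; lat ⌊66.0920/10⌋ = 6 → G.
Square: lon ⌊15.8888/2⌋ = 7; lat ⌊6.0920/1⌋ = 6.
Subsquare: lon ⌊1.8888/0.0833333⌋ = 22 → w; lat ⌊0.0920/0.0416667⌋ = 2 → c.

FG76wc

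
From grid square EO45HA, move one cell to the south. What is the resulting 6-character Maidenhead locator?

Latitude subsquare a = 0; −1 → -1, wraps to 23 = x, carry into square.
Latitude square 5; −1 → 4.
The longitude characters are unchanged.

EO44hx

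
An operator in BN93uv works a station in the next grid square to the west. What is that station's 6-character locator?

BN93tv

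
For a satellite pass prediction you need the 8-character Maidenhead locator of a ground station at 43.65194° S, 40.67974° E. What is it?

LE06ii13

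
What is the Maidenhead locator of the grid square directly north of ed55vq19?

ED55vr10

Latitude extended square 9; +1 → 10, wraps to 0, carry into subsquare.
Latitude subsquare q = 16; +1 → 17 = r.
The longitude characters are unchanged.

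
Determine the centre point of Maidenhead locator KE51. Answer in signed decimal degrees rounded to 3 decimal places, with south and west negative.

-48.500, 31.000

Field K=10, E=4: +10·20° lon, +4·10° lat → SW at lon 20°, lat -50°.
Square 5, 1: +5·2° lon, +1·1° lat → SW at lon 30°, lat -49°.
Cell spans 2° lon × 1° lat. Centre is SW corner plus half of each.
latitude -48.500, longitude 31.000.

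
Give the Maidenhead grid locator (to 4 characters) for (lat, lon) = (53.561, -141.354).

Offset from 180°W / 90°S: lon 38.65°, lat 143.56°.
Field: lon ⌊38.65/20⌋ = 1 → B; lat ⌊143.56/10⌋ = 14 → O.
Square: lon ⌊18.65/2⌋ = 9; lat ⌊3.56/1⌋ = 3.

BO93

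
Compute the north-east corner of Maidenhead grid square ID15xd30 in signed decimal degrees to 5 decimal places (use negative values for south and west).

-54.87083, -16.05000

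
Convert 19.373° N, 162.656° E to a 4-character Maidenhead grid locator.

RK19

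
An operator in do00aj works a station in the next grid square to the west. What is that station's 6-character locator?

CO90xj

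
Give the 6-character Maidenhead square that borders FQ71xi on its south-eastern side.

Longitude subsquare x = 23; +1 → 24, wraps to 0 = a, carry into square.
Longitude square 7; +1 → 8.
Latitude subsquare i = 8; −1 → 7 = h.

FQ81ah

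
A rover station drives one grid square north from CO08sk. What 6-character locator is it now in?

Latitude subsquare k = 10; +1 → 11 = l.
The longitude characters are unchanged.

CO08sl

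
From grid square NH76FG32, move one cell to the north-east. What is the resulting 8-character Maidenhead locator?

NH76fg43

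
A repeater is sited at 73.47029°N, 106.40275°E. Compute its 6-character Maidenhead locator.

Offset from 180°W / 90°S: lon 286.4027°, lat 163.4703°.
Field (20°×10°, letters A–R): 286.4027/20 → 14 → O, 163.4703/10 → 16 → Q; chars OQ.
Square (2°×1°, digits 0–9): 6.4027/2 → 3, 3.4703/1 → 3; chars 33.
Subsquare (5′×2.5′, letters a–x): 0.4027/0.0833333 → 4 → e, 0.4703/0.0416667 → 11 → l; chars el.

OQ33el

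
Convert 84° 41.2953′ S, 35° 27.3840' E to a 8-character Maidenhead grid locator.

Add 180° to longitude and 90° to latitude: 215.45640, 5.31175.
Field: lon ⌊215.45640/20⌋ = 10 → K; lat ⌊5.31175/10⌋ = 0 → A.
Square: lon ⌊15.45640/2⌋ = 7; lat ⌊5.31175/1⌋ = 5.
Subsquare: lon ⌊1.45640/0.0833333⌋ = 17 → r; lat ⌊0.31175/0.0416667⌋ = 7 → h.
Extended square: lon ⌊0.03973/0.00833333⌋ = 4; lat ⌊0.02008/0.00416667⌋ = 4.

KA75rh44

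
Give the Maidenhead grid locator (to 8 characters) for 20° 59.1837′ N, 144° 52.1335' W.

Shift to the Maidenhead origin (180°W, 90°S): lon 35.13111, lat 110.98640.
Field (20°×10°, letters A–R): 35.13111/20 → 1 → B, 110.98640/10 → 11 → L; chars BL.
Square (2°×1°, digits 0–9): 15.13111/2 → 7, 0.98640/1 → 0; chars 70.
Subsquare (5′×2.5′, letters a–x): 1.13111/0.0833333 → 13 → n, 0.98640/0.0416667 → 23 → x; chars nx.
Extended square (30″×15″, digits 0–9): 0.04778/0.00833333 → 5, 0.02806/0.00416667 → 6; chars 56.

BL70nx56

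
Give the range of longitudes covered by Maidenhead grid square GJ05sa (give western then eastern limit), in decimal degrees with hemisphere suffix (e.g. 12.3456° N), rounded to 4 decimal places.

Field G=6, J=9: +6·20° lon, +9·10° lat → SW at lon -60°, lat 0°.
Square 0, 5: +0·2° lon, +5·1° lat → SW at lon -60°, lat 5°.
Subsquare s=18, a=0: +18·0.0833333° lon, +0·0.0416667° lat → SW at lon -58.5°, lat 5°.
Cell spans 0.0833333° lon × 0.0416667° lat.
west 58.5000° W, east 58.4167° W.

58.5000° W, 58.4167° W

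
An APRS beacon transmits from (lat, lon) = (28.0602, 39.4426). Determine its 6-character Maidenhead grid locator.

Offset from 180°W / 90°S: lon 219.4426°, lat 118.0602°.
Field: lon ⌊219.4426/20⌋ = 10 → K; lat ⌊118.0602/10⌋ = 11 → L.
Square: lon ⌊19.4426/2⌋ = 9; lat ⌊8.0602/1⌋ = 8.
Subsquare: lon ⌊1.4426/0.0833333⌋ = 17 → r; lat ⌊0.0602/0.0416667⌋ = 1 → b.

KL98rb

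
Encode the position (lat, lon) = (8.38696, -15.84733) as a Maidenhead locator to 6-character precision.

IJ28bj

Add 180° to longitude and 90° to latitude: 164.1527, 98.3870.
Field: 164.1527/20 → 8 → I, 98.3870/10 → 9 → J; chars IJ.
Square: 4.1527/2 → 2, 8.3870/1 → 8; chars 28.
Subsquare: 0.1527/0.0833333 → 1 → b, 0.3870/0.0416667 → 9 → j; chars bj.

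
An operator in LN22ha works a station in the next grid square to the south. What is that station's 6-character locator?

Latitude subsquare a = 0; −1 → -1, wraps to 23 = x, carry into square.
Latitude square 2; −1 → 1.
The longitude characters are unchanged.

LN21hx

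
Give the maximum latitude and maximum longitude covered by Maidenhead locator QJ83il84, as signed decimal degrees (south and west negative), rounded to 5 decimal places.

Field Q=16, J=9: +16·20° lon, +9·10° lat → SW at lon 140°, lat 0°.
Square 8, 3: +8·2° lon, +3·1° lat → SW at lon 156°, lat 3°.
Subsquare i=8, l=11: +8·0.0833333° lon, +11·0.0416667° lat → SW at lon 156.667°, lat 3.45833°.
Extended square 8, 4: +8·0.00833333° lon, +4·0.00416667° lat → SW at lon 156.733°, lat 3.475°.
Cell spans 0.00833333° lon × 0.00416667° lat. NE corner is SW corner plus one full cell.
latitude 3.47917, longitude 156.74167.

3.47917, 156.74167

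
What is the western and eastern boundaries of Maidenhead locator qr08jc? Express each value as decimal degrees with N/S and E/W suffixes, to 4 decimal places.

Field Q=16, R=17: +16·20° lon, +17·10° lat → SW at lon 140°, lat 80°.
Square 0, 8: +0·2° lon, +8·1° lat → SW at lon 140°, lat 88°.
Subsquare j=9, c=2: +9·0.0833333° lon, +2·0.0416667° lat → SW at lon 140.75°, lat 88.0833°.
Cell spans 0.0833333° lon × 0.0416667° lat.
west 140.7500° E, east 140.8333° E.

140.7500° E, 140.8333° E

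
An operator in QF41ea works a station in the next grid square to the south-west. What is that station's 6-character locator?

QF40dx

Longitude subsquare e = 4; −1 → 3 = d.
Latitude subsquare a = 0; −1 → -1, wraps to 23 = x, carry into square.
Latitude square 1; −1 → 0.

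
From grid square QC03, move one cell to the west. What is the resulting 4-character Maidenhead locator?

PC93

Longitude square 0; −1 → -1, wraps to 9, carry into field.
Longitude field Q = 16; −1 → 15 = P.
The latitude characters are unchanged.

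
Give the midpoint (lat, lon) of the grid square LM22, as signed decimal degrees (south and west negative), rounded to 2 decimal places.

32.50, 45.00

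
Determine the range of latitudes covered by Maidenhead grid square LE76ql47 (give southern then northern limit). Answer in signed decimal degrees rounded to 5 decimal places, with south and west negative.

Field L=11, E=4: +11·20° lon, +4·10° lat → SW at lon 40°, lat -50°.
Square 7, 6: +7·2° lon, +6·1° lat → SW at lon 54°, lat -44°.
Subsquare q=16, l=11: +16·0.0833333° lon, +11·0.0416667° lat → SW at lon 55.3333°, lat -43.5417°.
Extended square 4, 7: +4·0.00833333° lon, +7·0.00416667° lat → SW at lon 55.3667°, lat -43.5125°.
Cell spans 0.00833333° lon × 0.00416667° lat.
south -43.51250, north -43.50833.

-43.51250, -43.50833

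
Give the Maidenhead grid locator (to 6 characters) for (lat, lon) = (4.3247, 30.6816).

Offset from 180°W / 90°S: lon 210.6816°, lat 94.3247°.
Field: 210.6816/20 → 10 → K, 94.3247/10 → 9 → J; chars KJ.
Square: 10.6816/2 → 5, 4.3247/1 → 4; chars 54.
Subsquare: 0.6816/0.0833333 → 8 → i, 0.3247/0.0416667 → 7 → h; chars ih.

KJ54ih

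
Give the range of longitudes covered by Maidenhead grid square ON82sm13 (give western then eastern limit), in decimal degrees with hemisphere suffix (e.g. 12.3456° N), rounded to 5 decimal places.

117.50833° E, 117.51667° E

Field O=14, N=13: +14·20° lon, +13·10° lat → SW at lon 100°, lat 40°.
Square 8, 2: +8·2° lon, +2·1° lat → SW at lon 116°, lat 42°.
Subsquare s=18, m=12: +18·0.0833333° lon, +12·0.0416667° lat → SW at lon 117.5°, lat 42.5°.
Extended square 1, 3: +1·0.00833333° lon, +3·0.00416667° lat → SW at lon 117.508°, lat 42.5125°.
Cell spans 0.00833333° lon × 0.00416667° lat.
west 117.50833° E, east 117.51667° E.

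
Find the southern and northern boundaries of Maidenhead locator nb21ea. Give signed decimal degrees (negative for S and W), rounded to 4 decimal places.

Field N=13, B=1: +13·20° lon, +1·10° lat → SW at lon 80°, lat -80°.
Square 2, 1: +2·2° lon, +1·1° lat → SW at lon 84°, lat -79°.
Subsquare e=4, a=0: +4·0.0833333° lon, +0·0.0416667° lat → SW at lon 84.3333°, lat -79°.
Cell spans 0.0833333° lon × 0.0416667° lat.
south -79.0000, north -78.9583.

-79.0000, -78.9583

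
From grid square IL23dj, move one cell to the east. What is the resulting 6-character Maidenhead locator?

IL23ej

Longitude subsquare d = 3; +1 → 4 = e.
The latitude characters are unchanged.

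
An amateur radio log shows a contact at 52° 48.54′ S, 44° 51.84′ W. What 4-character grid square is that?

GD77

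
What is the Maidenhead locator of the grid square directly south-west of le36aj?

LE26xi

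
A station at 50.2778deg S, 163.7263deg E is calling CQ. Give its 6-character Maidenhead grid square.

RD19ur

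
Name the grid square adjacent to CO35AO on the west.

CO25xo

Longitude subsquare a = 0; −1 → -1, wraps to 23 = x, carry into square.
Longitude square 3; −1 → 2.
The latitude characters are unchanged.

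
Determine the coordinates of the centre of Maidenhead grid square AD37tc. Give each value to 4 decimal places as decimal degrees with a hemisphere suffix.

Field A=0, D=3: +0·20° lon, +3·10° lat → SW at lon -180°, lat -60°.
Square 3, 7: +3·2° lon, +7·1° lat → SW at lon -174°, lat -53°.
Subsquare t=19, c=2: +19·0.0833333° lon, +2·0.0416667° lat → SW at lon -172.417°, lat -52.9167°.
Cell spans 0.0833333° lon × 0.0416667° lat. Centre is SW corner plus half of each.
latitude 52.8958° S, longitude 172.3750° W.

52.8958° S, 172.3750° W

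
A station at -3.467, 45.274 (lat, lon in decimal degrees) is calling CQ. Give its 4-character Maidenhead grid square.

Offset from 180°W / 90°S: lon 225.27°, lat 86.53°.
Field: lon ⌊225.27/20⌋ = 11 → L; lat ⌊86.53/10⌋ = 8 → I.
Square: lon ⌊5.27/2⌋ = 2; lat ⌊6.53/1⌋ = 6.

LI26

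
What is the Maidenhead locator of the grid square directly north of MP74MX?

Latitude subsquare x = 23; +1 → 24, wraps to 0 = a, carry into square.
Latitude square 4; +1 → 5.
The longitude characters are unchanged.

MP75ma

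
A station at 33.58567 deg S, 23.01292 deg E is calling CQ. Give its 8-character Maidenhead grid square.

KF16mj19

Offset from 180°W / 90°S: lon 203.01292°, lat 56.41433°.
Field: lon ⌊203.01292/20⌋ = 10 → K; lat ⌊56.41433/10⌋ = 5 → F.
Square: lon ⌊3.01292/2⌋ = 1; lat ⌊6.41433/1⌋ = 6.
Subsquare: lon ⌊1.01292/0.0833333⌋ = 12 → m; lat ⌊0.41433/0.0416667⌋ = 9 → j.
Extended square: lon ⌊0.01292/0.00833333⌋ = 1; lat ⌊0.03933/0.00416667⌋ = 9.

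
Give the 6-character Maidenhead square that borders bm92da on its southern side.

BM91dx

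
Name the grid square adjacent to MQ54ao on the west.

Longitude subsquare a = 0; −1 → -1, wraps to 23 = x, carry into square.
Longitude square 5; −1 → 4.
The latitude characters are unchanged.

MQ44xo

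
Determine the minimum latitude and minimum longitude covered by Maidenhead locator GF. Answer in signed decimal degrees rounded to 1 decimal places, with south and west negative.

-40.0, -60.0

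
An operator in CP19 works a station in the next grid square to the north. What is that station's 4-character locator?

CQ10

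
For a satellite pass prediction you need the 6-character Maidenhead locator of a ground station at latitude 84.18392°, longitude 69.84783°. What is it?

MR44we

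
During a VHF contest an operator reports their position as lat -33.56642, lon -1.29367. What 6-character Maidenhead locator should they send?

IF96ik

Offset from 180°W / 90°S: lon 178.7063°, lat 56.4336°.
Field: 178.7063/20 → 8 → I, 56.4336/10 → 5 → F; chars IF.
Square: 18.7063/2 → 9, 6.4336/1 → 6; chars 96.
Subsquare: 0.7063/0.0833333 → 8 → i, 0.4336/0.0416667 → 10 → k; chars ik.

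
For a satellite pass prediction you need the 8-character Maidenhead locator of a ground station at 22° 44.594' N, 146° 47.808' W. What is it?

BL62or48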